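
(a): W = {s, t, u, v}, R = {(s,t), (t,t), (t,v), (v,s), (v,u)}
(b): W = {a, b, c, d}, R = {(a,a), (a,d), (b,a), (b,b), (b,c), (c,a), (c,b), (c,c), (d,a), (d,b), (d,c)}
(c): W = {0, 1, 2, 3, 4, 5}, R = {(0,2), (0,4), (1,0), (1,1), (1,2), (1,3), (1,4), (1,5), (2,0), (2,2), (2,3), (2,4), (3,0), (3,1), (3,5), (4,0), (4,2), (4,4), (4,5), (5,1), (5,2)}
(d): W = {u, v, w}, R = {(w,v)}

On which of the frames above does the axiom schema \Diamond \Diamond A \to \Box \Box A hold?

The schema corresponds to a generalized confluence (Geach) condition: \forall x \forall y \forall z ((x R^2 y \wedge x R^2 z) \to \exists w (y = w \wedge z = w)).
(a): fails — sR²t, sR²v but t ≠ v.
(b): fails — aR²a, aR²b but a ≠ b.
(c): fails — 0R²0, 0R²2 but 0 ≠ 2.
(d): ✓.
Valid on: (d).

(d)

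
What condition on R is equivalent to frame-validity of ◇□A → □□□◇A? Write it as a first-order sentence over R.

∀x ∀y ∀z ((xRy ∧ xR³z) → ∃w (yRw ∧ zRw))

This is a Sahlqvist (Geach-type) schema ◇^1□^1A → □^3◇^1A.
Minimal-valuation argument: fix x; take any y with xR^1y and any z with xR^3z. Set V(A) to the set of worlds R-reachable from y in exactly 1 step. Then □^1A holds at y, so the antecedent holds at x; validity forces ◇^1A at z, giving a w with zR^1w and yR^1w.
First-order correspondent: ∀x ∀y ∀z ((xRy ∧ xR³z) → ∃w (yRw ∧ zRw)).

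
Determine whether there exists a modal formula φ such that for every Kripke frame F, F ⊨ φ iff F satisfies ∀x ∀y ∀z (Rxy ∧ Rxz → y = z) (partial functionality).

This is a Sahlqvist condition; the CD axiom ◇p → □p defines it.

Definable; ◇p → □p defines it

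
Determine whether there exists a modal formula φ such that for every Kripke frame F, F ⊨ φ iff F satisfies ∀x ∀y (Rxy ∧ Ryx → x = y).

No

If a class were modally definable it would be closed under surjective bounded morphisms (Goldblatt–Thomason).
The 8-cycle (worlds 0,1,2,3,4,5,6,7 with 0→1→2→3→4→5→6→7→0) is antisymmetric. Sending even-indexed worlds to s and odd-indexed worlds to t is a surjective bounded morphism onto the two-world frame with s↔t, which is not antisymmetric.
Hence antisymmetry is not modally definable.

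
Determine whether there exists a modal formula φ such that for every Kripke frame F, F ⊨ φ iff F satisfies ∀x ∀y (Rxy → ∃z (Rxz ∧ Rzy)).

Yes — defined by □□q → □q

The condition is density. A defining modal formula is □□q → □q.
Suppose □□q→□q is valid. Take Rxy and set V(q)={w : xR²w}. Then □□q at x, so □q at x, so q at y, i.e. ∃z(Rxz∧Rzy).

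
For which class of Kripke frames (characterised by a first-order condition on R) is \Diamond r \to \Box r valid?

partial functionality: \forall x \forall y \forall z (Rxy \wedge Rxz \to y = z)

Suppose ◇r→□r is valid. Take Rxy, Rxz and set V(r)={y}. Then ◇r at x, so □r at x, so r at z, i.e. z=y.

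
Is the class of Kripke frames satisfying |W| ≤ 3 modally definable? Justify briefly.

Not definable by any modal formula

Any modally definable frame class is closed under disjoint unions.
Any modal formula valid on each of 4 disjoint one-world frames is valid on their disjoint union (validity is preserved under disjoint unions). Each one-world frame has |W|=1≤3, but the union has |W|=4.
Hence having at most 3 worlds is not modally definable.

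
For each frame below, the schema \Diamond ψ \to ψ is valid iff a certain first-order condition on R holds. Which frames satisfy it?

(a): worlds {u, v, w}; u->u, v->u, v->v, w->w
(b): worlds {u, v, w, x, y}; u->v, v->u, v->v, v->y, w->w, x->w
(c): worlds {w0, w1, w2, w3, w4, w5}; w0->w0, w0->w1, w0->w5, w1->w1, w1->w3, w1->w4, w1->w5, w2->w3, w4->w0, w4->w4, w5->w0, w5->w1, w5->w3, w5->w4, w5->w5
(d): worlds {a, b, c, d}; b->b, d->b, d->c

none

The schema corresponds to a generalized confluence (Geach) condition: \forall x \forall y (xRy \to \exists w (y = w \wedge x = w)).
(a): fails — vRu but u ≠ v.
(b): fails — uRv but v ≠ u.
(c): fails — w0Rw1 but w1 ≠ w0.
(d): fails — dRb but b ≠ d.
Valid on no frame.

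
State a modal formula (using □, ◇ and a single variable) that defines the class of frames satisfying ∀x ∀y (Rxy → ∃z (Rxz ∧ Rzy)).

□□p → □p

This is density; the standard corresponding axiom is C4: □□p → □p.
Suppose □□p→□p is valid. Take Rxy and set V(p)={w : xR²w}. Then □□p at x, so □p at x, so p at y, i.e. ∃z(Rxz∧Rzy).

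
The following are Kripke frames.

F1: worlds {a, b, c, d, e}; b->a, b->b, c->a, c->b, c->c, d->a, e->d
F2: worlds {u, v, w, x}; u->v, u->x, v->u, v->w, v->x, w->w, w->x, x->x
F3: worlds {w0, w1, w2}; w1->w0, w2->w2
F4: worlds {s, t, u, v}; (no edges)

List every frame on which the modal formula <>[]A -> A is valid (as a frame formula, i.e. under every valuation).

Frame correspondent (Sahlqvist): forall x forall y (Rxy -> Ryx) — i.e. symmetry.
F1: fails — Rba but not Rab.
F2: fails — Rwx but not Rxw.
F3: fails — Rw1w0 but not Rw0w1.
F4: ✓.
Valid on: F4.

F4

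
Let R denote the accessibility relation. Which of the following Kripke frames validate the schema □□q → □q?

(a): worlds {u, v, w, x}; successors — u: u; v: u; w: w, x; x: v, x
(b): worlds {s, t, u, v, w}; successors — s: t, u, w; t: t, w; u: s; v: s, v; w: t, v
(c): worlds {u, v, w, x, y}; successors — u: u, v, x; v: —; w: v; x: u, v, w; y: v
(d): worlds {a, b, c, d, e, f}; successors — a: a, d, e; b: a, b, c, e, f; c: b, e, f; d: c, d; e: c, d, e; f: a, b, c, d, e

This is the axiom for density; its first-order frame correspondent is ∀x ∀y (Rxy → ∃z (Rxz ∧ Rzy)).
(a): holds.
(b): fails — Rus but no z with Ruz and Rzs.
(c): fails — Rxw but no z with Rxz and Rzw.
(d): holds.

(a), (d)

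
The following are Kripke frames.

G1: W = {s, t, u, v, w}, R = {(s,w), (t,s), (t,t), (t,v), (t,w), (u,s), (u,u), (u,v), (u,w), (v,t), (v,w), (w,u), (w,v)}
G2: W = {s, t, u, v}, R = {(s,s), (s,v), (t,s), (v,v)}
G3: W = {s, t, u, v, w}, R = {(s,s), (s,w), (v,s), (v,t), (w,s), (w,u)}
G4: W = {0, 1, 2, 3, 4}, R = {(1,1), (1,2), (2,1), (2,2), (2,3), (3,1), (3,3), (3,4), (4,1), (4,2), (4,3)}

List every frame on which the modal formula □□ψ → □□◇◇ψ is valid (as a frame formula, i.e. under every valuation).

Frame correspondent (Sahlqvist): ∀x ∀z (xR²z → ∃w (xR²w ∧ zR²w)) — i.e. a generalized confluence (Geach) condition.
G1: satisfies the condition.
G2: satisfies the condition.
G3: fails — sR²u but no w* with sR²w* and uR²w*.
G4: satisfies the condition.
Valid on: G1, G2, G4.

G1, G2, G4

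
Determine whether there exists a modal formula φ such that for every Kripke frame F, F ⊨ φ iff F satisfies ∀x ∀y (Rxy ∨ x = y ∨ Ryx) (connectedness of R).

Not modally definable

If a class were modally definable it would be closed under disjoint unions (Goldblatt–Thomason).
Take 4 disjoint single-world reflexive frames: each is trivially connected, but their disjoint union has 4 worlds with no edge between distinct components, so it is not connected.
Hence connectedness of R is not modally definable.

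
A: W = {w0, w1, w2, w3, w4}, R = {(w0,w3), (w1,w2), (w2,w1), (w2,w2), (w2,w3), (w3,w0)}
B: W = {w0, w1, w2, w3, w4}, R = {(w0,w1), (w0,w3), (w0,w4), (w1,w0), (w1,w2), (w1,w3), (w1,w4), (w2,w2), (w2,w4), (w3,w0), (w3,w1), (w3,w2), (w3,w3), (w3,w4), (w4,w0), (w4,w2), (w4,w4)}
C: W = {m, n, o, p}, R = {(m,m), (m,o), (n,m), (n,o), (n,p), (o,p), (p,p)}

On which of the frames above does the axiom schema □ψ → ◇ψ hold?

B, C

Frame correspondent (Sahlqvist): ∀x ∃y Rxy — i.e. seriality.
A: fails — world w4 has no successor.
B: ✓.
C: ✓.
Valid on: B, C.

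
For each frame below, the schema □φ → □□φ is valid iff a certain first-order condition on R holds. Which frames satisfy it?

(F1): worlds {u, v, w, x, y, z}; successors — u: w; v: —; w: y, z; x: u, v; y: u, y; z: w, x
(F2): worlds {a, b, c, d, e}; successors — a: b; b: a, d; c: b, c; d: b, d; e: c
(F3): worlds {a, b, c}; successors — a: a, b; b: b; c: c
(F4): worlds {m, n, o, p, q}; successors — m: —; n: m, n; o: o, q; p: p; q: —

(F3), (F4)

This is the axiom for transitivity; its first-order frame correspondent is ∀x ∀y ∀z (Rxy ∧ Ryz → Rxz).
(F1): fails — Ruw and Rwy but not Ruy.
(F2): fails — Rab and Rba but not Raa.
(F3): ✓.
(F4): ✓.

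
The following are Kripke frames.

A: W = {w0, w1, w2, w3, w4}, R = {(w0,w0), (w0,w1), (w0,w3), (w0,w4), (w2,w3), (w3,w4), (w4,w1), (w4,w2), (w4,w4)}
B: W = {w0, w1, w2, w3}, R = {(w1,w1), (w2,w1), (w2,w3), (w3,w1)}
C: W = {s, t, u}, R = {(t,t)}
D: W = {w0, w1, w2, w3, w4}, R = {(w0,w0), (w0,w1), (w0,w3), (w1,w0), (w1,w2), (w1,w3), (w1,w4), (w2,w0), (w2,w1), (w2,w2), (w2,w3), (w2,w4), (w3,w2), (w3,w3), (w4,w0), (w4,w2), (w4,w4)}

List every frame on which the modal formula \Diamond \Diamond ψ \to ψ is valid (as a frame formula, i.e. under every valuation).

C

This is the axiom for a generalized confluence (Geach) condition; its first-order frame correspondent is \forall x \forall y (x R^2 y \to \exists w (y = w \wedge x = w)).
A: fails — w0R²w1 but w1 ≠ w0.
B: fails — w2R²w1 but w1 ≠ w2.
C: condition met.
D: fails — w0R²w1 but w1 ≠ w0.
Valid on: C.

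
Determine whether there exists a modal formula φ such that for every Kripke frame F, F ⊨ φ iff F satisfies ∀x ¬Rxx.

Not definable by any modal formula

Any modally definable frame class is closed under surjective bounded morphisms.
The 3-cycle (worlds s,t,u with s→t→u→s) is irreflexive, and the map sending every world to a single reflexive point • is a surjective bounded morphism (forth: every edge maps to (•,•); back: every world has a successor). So any modal formula valid on the 3-cycle is also valid on the reflexive point, which is not irreflexive.
Hence irreflexivity is not modally definable.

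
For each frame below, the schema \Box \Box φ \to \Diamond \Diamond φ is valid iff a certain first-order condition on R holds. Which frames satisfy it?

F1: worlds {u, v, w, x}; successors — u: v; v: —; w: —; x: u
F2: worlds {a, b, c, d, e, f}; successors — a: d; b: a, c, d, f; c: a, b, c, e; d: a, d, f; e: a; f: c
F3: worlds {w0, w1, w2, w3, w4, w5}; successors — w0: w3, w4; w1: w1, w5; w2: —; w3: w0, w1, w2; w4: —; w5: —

Frame correspondent (Sahlqvist): \forall x \exists w (x R^2 w \wedge x R^2 w) — i.e. a generalized confluence (Geach) condition.
F1: fails — at u but no t with uR²t and uR²t.
F2: condition met.
F3: fails — at w2 but no w with w2R²w and w2R²w.
Valid on: F2.

F2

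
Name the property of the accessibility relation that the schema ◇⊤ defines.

◇⊤ holds at w iff w has a successor, so frame-validity of ◇⊤ is exactly seriality. Equivalently via □φ → ◇φ:
Suppose □φ→◇φ is valid. At any x set V(φ)=W. Then □φ at x, so ◇φ at x, so x has a successor.
Conversely, any frame satisfying ∀x ∃y Rxy validates the schema.
Frame condition: ∀x ∃y Rxy.

seriality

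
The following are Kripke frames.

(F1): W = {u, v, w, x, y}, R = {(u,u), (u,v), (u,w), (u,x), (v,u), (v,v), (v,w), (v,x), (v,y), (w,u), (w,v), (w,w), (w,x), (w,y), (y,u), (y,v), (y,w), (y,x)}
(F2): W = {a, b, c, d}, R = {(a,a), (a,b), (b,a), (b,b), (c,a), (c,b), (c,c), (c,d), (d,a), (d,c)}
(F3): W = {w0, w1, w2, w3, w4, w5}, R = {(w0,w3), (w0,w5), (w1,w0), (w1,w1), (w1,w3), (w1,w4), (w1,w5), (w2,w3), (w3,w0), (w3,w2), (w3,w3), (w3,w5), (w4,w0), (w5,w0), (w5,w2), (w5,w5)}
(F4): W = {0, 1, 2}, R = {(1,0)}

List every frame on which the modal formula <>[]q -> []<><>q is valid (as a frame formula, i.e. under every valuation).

(F2)

The schema corresponds to a generalized confluence (Geach) condition: forall x forall y forall z ((xRy & xRz) -> exists w (yRw & z R^2 w)).
(F1): fails — uRu, uRx but no t with uRt and xR²t.
(F2): ✓.
(F3): fails — w1Rw4, w1Rw4 but no w with w4Rw and w4R²w.
(F4): fails — 1R0, 1R0 but no w with 0Rw and 0R²w.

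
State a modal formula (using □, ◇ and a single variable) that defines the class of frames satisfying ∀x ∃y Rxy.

This is seriality; the standard corresponding axiom is D: □r → ◇r.
Suppose □r→◇r is valid. At any x set V(r)=W. Then □r at x, so ◇r at x, so x has a successor.

□r → ◇r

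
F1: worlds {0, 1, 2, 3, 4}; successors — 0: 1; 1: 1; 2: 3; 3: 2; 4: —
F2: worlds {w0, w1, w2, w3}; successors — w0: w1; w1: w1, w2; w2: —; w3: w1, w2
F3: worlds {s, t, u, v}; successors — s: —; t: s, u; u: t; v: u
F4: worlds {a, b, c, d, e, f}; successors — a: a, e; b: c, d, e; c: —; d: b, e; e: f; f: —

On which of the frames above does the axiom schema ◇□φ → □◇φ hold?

The schema corresponds to convergence: ∀x ∀y ∀z (Rxy ∧ Rxz → ∃w (Ryw ∧ Rzw)).
F1: condition met.
F2: fails — Rw1w2 and Rw1w2 but w2 and w2 have no common successor.
F3: fails — Rtu and Rts but u and s have no common successor.
F4: fails — Rae and Raa but e and a have no common successor.

F1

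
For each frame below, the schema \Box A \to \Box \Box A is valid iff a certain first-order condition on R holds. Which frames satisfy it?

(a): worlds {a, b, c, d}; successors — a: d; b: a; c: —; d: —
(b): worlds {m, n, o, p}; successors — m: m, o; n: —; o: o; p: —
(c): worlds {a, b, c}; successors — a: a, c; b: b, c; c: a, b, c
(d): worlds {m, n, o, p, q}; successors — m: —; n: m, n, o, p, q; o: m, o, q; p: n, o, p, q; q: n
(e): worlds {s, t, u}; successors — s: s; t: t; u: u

(b), (e)

This is the axiom for transitivity; its first-order frame correspondent is \forall x \forall y \forall z (Rxy \wedge Ryz \to Rxz).
(a): fails — Rba and Rad but not Rbd.
(b): condition met.
(c): fails — Rbc and Rca but not Rba.
(d): fails — Rpn and Rnm but not Rpm.
(e): condition met.
Valid on: (b), (e).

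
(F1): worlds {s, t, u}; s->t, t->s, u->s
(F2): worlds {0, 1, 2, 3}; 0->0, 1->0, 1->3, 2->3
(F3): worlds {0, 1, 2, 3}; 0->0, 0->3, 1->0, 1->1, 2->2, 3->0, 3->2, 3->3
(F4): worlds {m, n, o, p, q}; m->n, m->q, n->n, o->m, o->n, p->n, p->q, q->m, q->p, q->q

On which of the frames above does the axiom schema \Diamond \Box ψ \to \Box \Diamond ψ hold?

(F1)

This is the axiom for convergence; its first-order frame correspondent is \forall x \forall y \forall z (Rxy \wedge Rxz \to \exists w (Ryw \wedge Rzw)).
(F1): ✓.
(F2): fails — R10 and R13 but 0 and 3 have no common successor.
(F3): fails — R32 and R30 but 2 and 0 have no common successor.
(F4): fails — Rmq and Rmn but q and n have no common successor.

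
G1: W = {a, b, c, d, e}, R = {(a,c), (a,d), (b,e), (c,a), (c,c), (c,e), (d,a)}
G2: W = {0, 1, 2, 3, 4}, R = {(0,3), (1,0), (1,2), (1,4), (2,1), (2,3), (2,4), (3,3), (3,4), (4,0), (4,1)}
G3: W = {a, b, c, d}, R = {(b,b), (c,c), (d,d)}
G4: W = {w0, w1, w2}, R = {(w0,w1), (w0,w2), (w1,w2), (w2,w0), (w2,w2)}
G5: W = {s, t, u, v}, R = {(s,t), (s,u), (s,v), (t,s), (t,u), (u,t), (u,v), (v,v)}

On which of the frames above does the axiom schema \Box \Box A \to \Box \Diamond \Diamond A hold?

G2, G3, G4, G5

Frame correspondent (Sahlqvist): \forall x \forall z (xRz \to \exists w (x R^2 w \wedge z R^2 w)) — i.e. a generalized confluence (Geach) condition.
G1: fails — bRe but no w with bR²w and eR²w.
G2: ✓.
G3: ✓.
G4: ✓.
G5: ✓.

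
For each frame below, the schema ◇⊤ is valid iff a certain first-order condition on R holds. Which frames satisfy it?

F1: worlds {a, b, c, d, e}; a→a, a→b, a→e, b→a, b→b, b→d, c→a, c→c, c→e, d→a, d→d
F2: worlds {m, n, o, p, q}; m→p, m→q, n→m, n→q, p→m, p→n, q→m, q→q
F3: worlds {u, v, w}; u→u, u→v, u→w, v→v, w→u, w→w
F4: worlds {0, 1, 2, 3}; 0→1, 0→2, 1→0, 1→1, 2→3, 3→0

F3, F4

The schema corresponds to seriality: ∀x ∃y Rxy.
F1: fails — world e has no successor.
F2: fails — world o has no successor.
F3: satisfies the condition.
F4: satisfies the condition.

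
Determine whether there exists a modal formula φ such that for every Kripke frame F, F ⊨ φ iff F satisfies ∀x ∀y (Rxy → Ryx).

The condition is symmetry. A defining modal formula is q → □◇q.

Yes, by q → □◇q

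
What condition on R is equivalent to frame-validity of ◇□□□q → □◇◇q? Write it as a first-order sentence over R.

This is a Sahlqvist (Geach-type) schema ◇^1□^3q → □^1◇^2q.
First-order correspondent: ∀x ∀y ∀z ((xRy ∧ xRz) → ∃w (yR³w ∧ zR²w)).

∀x ∀y ∀z ((xRy ∧ xRz) → ∃w (yR³w ∧ zR²w))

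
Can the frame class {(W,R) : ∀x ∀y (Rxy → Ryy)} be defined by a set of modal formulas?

Yes: it is shift-reflexivity, defined by the T□ schema □(□p → p).
Suppose □(□p→p) is valid. Take Rxy and set V(p)={w : Ryw}. Then at y, □p holds; since □(□p→p) at x, □p→p at y, so p at y, i.e. Ryy.

Yes — defined by □(□p → p)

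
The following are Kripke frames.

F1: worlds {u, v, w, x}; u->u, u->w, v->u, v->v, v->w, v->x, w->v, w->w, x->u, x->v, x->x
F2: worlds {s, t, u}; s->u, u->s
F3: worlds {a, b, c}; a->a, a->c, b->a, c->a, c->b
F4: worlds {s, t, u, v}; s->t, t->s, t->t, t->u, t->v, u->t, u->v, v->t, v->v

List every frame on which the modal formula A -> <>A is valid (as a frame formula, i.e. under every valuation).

The schema corresponds to reflexivity: forall x Rxx.
F1: ✓.
F2: fails — world s does not see itself.
F3: fails — world b does not see itself.
F4: fails — world s does not see itself.

F1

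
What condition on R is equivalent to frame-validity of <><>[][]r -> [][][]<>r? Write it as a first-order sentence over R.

This is a Sahlqvist (Geach-type) schema ◇^2□^2r → □^3◇^1r.
Minimal-valuation argument: fix x; take any y with xR^2y and any z with xR^3z. Set V(r) to the set of worlds R-reachable from y in exactly 2 steps. Then □^2r holds at y, so the antecedent holds at x; validity forces ◇^1r at z, giving a w with zR^1w and yR^2w.
First-order correspondent: forall x forall y forall z ((x R^2 y & x R^3 z) -> exists w (y R^2 w & zRw)).

forall x forall y forall z ((x R^2 y & x R^3 z) -> exists w (y R^2 w & zRw))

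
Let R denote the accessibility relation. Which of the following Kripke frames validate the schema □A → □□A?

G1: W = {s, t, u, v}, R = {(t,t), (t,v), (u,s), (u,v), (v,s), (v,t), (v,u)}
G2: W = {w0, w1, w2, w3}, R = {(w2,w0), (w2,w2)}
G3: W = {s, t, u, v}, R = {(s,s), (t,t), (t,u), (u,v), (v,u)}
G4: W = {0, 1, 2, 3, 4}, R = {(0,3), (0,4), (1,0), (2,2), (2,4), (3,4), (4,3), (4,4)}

G2

This is the axiom for transitivity; its first-order frame correspondent is ∀x ∀y ∀z (Rxy ∧ Ryz → Rxz).
G1: fails — Ruv and Rvt but not Rut.
G2: condition met.
G3: fails — Ruv and Rvu but not Ruu.
G4: fails — R10 and R04 but not R14.
Valid on: G2.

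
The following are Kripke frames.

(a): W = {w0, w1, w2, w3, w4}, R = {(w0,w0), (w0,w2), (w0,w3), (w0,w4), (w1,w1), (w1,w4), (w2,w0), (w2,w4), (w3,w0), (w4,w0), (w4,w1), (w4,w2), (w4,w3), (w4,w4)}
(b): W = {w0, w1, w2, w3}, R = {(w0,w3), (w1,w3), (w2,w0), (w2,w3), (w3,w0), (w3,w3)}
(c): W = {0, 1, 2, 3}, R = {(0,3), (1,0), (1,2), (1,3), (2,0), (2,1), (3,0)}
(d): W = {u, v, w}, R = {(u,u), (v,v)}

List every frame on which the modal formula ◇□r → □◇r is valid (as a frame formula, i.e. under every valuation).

This is the axiom for convergence; its first-order frame correspondent is ∀x ∀y ∀z (Rxy ∧ Rxz → ∃w (Ryw ∧ Rzw)).
(a): fails — Rw4w1 and Rw4w3 but w1 and w3 have no common successor.
(b): ✓.
(c): fails — R10 and R12 but 0 and 2 have no common successor.
(d): ✓.

(b), (d)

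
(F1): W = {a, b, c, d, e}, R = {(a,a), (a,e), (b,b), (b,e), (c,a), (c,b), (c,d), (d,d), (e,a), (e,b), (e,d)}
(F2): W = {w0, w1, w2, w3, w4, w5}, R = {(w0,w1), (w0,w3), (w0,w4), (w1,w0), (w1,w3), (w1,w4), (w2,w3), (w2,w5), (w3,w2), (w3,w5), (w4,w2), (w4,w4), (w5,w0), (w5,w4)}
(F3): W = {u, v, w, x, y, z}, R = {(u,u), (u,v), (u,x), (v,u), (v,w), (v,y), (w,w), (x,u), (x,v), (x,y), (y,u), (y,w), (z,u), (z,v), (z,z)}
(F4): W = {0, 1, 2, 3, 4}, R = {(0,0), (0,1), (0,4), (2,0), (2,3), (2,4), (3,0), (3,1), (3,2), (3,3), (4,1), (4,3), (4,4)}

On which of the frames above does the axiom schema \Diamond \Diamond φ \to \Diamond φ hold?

none

Frame correspondent (Sahlqvist): \forall x \forall y \forall z (Rxy \wedge Ryz \to Rxz) — i.e. transitivity.
(F1): fails — Reb and Rbe but not Ree.
(F2): fails — Rw1w0 and Rw0w1 but not Rw1w1.
(F3): fails — Ruv and Rvw but not Ruw.
(F4): fails — R32 and R24 but not R34.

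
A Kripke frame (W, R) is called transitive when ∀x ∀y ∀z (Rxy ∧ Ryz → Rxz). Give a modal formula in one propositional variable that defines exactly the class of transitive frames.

□p → □□p

This is transitivity; the standard corresponding axiom is 4: □p → □□p.
Suppose □p→□□p is valid. Take Rxy, Ryz and set V(p)={w : Rxw}. Then □p at x, so □□p at x, so □p at y, so p at z, i.e. Rxz.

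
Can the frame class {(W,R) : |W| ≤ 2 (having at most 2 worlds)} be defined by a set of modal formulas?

If a class were modally definable it would be closed under disjoint unions (Goldblatt–Thomason).
Any modal formula valid on each of 3 disjoint one-world frames is valid on their disjoint union (validity is preserved under disjoint unions). Each one-world frame has |W|=1≤2, but the union has |W|=3.
So the class is not modally definable.

No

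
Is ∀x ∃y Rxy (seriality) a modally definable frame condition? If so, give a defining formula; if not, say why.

Yes — defined by □p → ◇p

This is a Sahlqvist condition; the D axiom □p → ◇p defines it.
Suppose □p→◇p is valid. At any x set V(p)=W. Then □p at x, so ◇p at x, so x has a successor.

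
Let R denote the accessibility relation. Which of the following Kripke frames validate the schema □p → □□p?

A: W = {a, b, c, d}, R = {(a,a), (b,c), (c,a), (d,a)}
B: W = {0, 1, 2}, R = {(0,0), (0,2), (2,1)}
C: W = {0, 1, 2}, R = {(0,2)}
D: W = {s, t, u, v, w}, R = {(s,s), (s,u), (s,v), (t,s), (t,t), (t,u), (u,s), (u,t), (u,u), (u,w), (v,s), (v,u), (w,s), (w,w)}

C

Frame correspondent (Sahlqvist): ∀x ∀y ∀z (Rxy ∧ Ryz → Rxz) — i.e. transitivity.
A: fails — Rbc and Rca but not Rba.
B: fails — R02 and R21 but not R01.
C: condition met.
D: fails — Rus and Rsv but not Ruv.
Valid on: C.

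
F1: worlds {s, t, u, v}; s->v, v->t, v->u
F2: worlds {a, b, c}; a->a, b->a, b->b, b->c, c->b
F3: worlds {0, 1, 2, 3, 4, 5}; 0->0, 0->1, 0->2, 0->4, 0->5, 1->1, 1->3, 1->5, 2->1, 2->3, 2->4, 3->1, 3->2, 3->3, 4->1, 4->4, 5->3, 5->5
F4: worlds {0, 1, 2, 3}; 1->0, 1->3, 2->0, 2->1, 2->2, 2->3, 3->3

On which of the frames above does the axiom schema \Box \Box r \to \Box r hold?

Frame correspondent (Sahlqvist): \forall x \forall y (Rxy \to \exists z (Rxz \wedge Rzy)) — i.e. density.
F1: fails — Rvt but no z with Rvz and Rzt.
F2: satisfies the condition.
F3: satisfies the condition.
F4: fails — R10 but no z with R1z and Rz0.

F2, F3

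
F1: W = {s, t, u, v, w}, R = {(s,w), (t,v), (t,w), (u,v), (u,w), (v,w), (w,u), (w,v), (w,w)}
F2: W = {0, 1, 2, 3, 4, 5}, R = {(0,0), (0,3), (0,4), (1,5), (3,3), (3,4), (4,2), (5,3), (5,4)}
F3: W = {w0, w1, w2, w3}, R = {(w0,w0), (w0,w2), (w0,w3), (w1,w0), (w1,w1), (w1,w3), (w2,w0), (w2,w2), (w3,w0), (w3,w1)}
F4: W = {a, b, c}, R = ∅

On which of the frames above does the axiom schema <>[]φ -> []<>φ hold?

F1, F3, F4

Frame correspondent (Sahlqvist): forall x forall y forall z (Rxy & Rxz -> exists w (Ryw & Rzw)) — i.e. convergence.
F1: satisfies the condition.
F2: fails — R00 and R04 but 0 and 4 have no common successor.
F3: satisfies the condition.
F4: satisfies the condition.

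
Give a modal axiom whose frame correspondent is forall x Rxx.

This is reflexivity; the standard corresponding axiom is T: □p → p.
Suppose □p→p is valid. At any x set V(p)={w : Rxw}. Then □p holds at x, so p holds at x, i.e. Rxx.

□p → p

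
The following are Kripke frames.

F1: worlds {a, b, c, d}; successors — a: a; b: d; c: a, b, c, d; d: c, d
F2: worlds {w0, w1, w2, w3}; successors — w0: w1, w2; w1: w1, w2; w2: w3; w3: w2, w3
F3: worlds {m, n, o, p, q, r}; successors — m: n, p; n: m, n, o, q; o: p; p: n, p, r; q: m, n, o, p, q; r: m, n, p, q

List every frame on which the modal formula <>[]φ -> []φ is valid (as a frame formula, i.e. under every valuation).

none

The schema corresponds to the Euclidean property: forall x forall y forall z (Rxy & Rxz -> Ryz).
F1: fails — Rcd and Rcb but not Rdb.
F2: fails — Rw0w2 and Rw0w1 but not Rw2w1.
F3: fails — Rmn and Rmp but not Rnp.
Valid on no frame.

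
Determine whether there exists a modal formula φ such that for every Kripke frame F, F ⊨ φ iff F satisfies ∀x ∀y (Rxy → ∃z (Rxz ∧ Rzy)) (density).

This is a Sahlqvist condition; the C4 axiom □□r → □r defines it.
Suppose □□r→□r is valid. Take Rxy and set V(r)={w : xR²w}. Then □□r at x, so □r at x, so r at y, i.e. ∃z(Rxz∧Rzy).

Yes, by □□r → □r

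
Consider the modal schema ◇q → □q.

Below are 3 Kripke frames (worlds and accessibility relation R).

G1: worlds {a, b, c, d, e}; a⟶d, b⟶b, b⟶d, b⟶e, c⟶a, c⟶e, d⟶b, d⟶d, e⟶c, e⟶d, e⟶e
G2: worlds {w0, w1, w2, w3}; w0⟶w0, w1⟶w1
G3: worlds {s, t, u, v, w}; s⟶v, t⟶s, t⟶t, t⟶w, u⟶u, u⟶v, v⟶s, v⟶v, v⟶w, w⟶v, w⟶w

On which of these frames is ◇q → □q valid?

This is the axiom for partial functionality; its first-order frame correspondent is ∀x ∀y ∀z (Rxy ∧ Rxz → y = z).
G1: fails — b sees both b and d.
G2: satisfies the condition.
G3: fails — t sees both s and t.
Valid on: G2.

G2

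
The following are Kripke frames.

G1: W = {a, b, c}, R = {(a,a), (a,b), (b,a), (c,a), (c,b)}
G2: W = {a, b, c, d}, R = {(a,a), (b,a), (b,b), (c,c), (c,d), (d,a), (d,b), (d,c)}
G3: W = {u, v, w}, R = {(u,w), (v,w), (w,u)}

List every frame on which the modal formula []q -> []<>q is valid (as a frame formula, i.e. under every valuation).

The schema corresponds to a generalized confluence (Geach) condition: forall x forall z (xRz -> exists w (xRw & zRw)).
G1: ✓.
G2: ✓.
G3: fails — uRw but no t with uRt and wRt.
Valid on: G1, G2.

G1, G2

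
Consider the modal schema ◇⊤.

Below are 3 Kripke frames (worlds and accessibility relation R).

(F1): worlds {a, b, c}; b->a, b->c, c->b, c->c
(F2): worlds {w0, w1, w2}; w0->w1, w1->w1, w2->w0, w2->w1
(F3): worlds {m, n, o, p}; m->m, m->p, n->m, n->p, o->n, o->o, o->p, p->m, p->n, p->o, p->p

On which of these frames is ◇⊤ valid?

(F2), (F3)

The schema corresponds to seriality: ∀x ∃y Rxy.
(F1): fails — world a has no successor.
(F2): ✓.
(F3): ✓.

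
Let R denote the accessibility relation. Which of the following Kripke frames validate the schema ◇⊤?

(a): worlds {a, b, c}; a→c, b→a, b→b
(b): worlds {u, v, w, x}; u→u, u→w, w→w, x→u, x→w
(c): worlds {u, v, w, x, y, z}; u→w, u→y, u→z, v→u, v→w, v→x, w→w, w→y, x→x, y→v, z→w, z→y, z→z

Frame correspondent (Sahlqvist): ∀x ∃y Rxy — i.e. seriality.
(a): fails — world c has no successor.
(b): fails — world v has no successor.
(c): ✓.
Valid on: (c).

(c)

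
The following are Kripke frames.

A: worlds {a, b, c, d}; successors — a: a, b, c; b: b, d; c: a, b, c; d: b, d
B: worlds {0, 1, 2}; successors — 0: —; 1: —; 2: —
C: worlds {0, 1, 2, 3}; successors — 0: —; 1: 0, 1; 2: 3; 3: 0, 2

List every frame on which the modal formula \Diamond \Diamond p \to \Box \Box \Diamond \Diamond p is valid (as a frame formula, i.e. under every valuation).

Frame correspondent (Sahlqvist): \forall x \forall y \forall z ((x R^2 y \wedge x R^2 z) \to \exists w (y = w \wedge z R^2 w)) — i.e. a generalized confluence (Geach) condition.
A: fails — aR²a, aR²b but no w with a=w and bR²w.
B: satisfies the condition.
C: fails — 1R²0, 1R²0 but no w with 0=w and 0R²w.

B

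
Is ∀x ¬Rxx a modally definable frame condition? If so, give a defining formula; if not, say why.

Not definable by any modal formula

If a class were modally definable it would be closed under surjective bounded morphisms (Goldblatt–Thomason).
The 2-cycle (worlds s,t with s→t→s) is irreflexive, and the map sending every world to a single reflexive point • is a surjective bounded morphism (forth: every edge maps to (•,•); back: every world has a successor). So any modal formula valid on the 2-cycle is also valid on the reflexive point, which is not irreflexive.
So no modal formula (or set of formulas) defines exactly the irreflexive frames.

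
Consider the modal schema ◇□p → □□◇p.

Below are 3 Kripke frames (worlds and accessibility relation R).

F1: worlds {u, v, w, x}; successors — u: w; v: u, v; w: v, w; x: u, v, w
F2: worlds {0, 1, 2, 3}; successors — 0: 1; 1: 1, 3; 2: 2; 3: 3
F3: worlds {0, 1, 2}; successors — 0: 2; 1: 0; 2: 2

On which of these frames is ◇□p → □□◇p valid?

F2, F3

This is the axiom for a generalized confluence (Geach) condition; its first-order frame correspondent is ∀x ∀y ∀z ((xRy ∧ xR²z) → ∃w (yRw ∧ zRw)).
F1: fails — vRu, vR²v but no t with uRt and vRt.
F2: ✓.
F3: ✓.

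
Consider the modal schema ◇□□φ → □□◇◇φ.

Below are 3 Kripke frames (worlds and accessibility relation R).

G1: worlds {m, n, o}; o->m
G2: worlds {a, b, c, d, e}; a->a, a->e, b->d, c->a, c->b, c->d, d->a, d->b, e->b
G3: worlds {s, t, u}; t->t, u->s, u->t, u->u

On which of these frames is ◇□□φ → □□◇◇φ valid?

The schema corresponds to a generalized confluence (Geach) condition: ∀x ∀y ∀z ((xRy ∧ xR²z) → ∃w (yR²w ∧ zR²w)).
G1: holds.
G2: fails — aRa, aR²e but no w with aR²w and eR²w.
G3: fails — uRs, uR²s but no w with sR²w and sR²w.

G1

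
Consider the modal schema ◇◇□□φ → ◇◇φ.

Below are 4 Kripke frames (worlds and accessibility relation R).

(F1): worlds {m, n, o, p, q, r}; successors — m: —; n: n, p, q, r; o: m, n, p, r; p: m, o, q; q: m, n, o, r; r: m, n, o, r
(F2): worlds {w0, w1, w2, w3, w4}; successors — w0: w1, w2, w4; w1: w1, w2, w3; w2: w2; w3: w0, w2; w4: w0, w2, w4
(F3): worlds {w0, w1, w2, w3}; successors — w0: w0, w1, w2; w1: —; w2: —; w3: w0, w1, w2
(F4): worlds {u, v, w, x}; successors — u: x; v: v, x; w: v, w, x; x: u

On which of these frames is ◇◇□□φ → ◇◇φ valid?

This is the axiom for a generalized confluence (Geach) condition; its first-order frame correspondent is ∀x ∀y (xR²y → ∃w (yR²w ∧ xR²w)).
(F1): fails — nR²m but no w with mR²w and nR²w.
(F2): condition met.
(F3): fails — w0R²w1 but no w with w1R²w and w0R²w.
(F4): condition met.

(F2), (F4)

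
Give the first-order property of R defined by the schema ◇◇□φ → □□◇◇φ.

∀x ∀y ∀z ((xR²y ∧ xR²z) → ∃w (yRw ∧ zR²w))

This is a Sahlqvist (Geach-type) schema ◇^2□^1φ → □^2◇^2φ.
Minimal-valuation argument: fix x; take any y with xR^2y and any z with xR^2z. Set V(φ) to the set of worlds R-reachable from y in exactly 1 step. Then □^1φ holds at y, so the antecedent holds at x; validity forces ◇^2φ at z, giving a w with zR^2w and yR^1w.
First-order correspondent: ∀x ∀y ∀z ((xR²y ∧ xR²z) → ∃w (yRw ∧ zR²w)).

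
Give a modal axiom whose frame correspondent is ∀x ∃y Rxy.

The condition is seriality. The D schema □s → ◇s defines it.
Suppose □s→◇s is valid. At any x set V(s)=W. Then □s at x, so ◇s at x, so x has a successor.

□s → ◇s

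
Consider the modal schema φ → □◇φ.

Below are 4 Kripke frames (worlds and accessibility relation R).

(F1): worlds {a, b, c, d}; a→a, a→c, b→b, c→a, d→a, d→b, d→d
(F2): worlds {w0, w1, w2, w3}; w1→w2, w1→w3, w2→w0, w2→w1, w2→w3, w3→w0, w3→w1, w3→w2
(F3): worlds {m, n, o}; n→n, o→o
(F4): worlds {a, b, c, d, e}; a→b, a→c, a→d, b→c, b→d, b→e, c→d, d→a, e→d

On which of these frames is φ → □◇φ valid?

(F3)

The schema corresponds to symmetry: ∀x ∀y (Rxy → Ryx).
(F1): fails — Rdb but not Rbd.
(F2): fails — Rw3w0 but not Rw0w3.
(F3): holds.
(F4): fails — Rbc but not Rcb.
Valid on: (F3).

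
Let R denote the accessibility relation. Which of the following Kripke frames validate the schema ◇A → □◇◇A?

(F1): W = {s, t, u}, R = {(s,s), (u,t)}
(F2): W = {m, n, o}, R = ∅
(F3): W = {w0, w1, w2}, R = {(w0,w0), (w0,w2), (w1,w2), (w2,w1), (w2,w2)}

(F2)

The schema corresponds to a generalized confluence (Geach) condition: ∀x ∀y ∀z ((xRy ∧ xRz) → ∃w (y = w ∧ zR²w)).
(F1): fails — uRt, uRt but no w with t=w and tR²w.
(F2): satisfies the condition.
(F3): fails — w0Rw0, w0Rw2 but no w with w0=w and w2R²w.
Valid on: (F2).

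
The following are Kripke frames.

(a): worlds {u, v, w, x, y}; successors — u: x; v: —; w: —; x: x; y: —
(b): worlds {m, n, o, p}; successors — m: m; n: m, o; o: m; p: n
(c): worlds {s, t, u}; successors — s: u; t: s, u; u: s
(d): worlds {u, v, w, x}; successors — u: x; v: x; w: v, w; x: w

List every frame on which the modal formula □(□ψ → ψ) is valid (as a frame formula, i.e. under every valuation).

This is the axiom for shift-reflexivity; its first-order frame correspondent is ∀x ∀y (Rxy → Ryy).
(a): ✓.
(b): fails — Rpn but not Rnn.
(c): fails — Rsu but not Ruu.
(d): fails — Rvx but not Rxx.
Valid on: (a).

(a)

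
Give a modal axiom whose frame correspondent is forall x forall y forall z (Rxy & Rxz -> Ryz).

◇p → □◇p

This is the Euclidean property; the standard corresponding axiom is 5: ◇p → □◇p.
Suppose ◇p→□◇p is valid. Take Rxy, Rxz and set V(p)={y}. Then ◇p at x, so □◇p at x, so ◇p at z, so some w with Rzw has p; w=y, i.e. Rzy. By symmetry of the argument, Ryz.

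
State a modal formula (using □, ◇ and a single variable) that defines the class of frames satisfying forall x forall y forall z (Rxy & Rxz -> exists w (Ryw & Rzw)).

A defining formula is ◇□r → □◇r (the .2 axiom).

◇□r → □◇r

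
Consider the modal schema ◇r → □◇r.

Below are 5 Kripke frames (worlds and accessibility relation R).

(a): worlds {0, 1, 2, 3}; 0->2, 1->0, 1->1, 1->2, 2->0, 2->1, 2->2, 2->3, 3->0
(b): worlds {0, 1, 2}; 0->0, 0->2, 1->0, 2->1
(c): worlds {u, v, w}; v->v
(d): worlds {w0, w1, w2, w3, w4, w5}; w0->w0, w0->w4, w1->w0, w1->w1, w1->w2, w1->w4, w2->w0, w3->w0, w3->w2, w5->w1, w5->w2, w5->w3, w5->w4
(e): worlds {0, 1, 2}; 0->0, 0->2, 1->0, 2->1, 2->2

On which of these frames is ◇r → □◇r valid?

(c)

Frame correspondent (Sahlqvist): ∀x ∀y ∀z (Rxy ∧ Rxz → Ryz) — i.e. the Euclidean property.
(a): fails — R10 and R10 but not R00.
(b): fails — R02 and R00 but not R20.
(c): satisfies the condition.
(d): fails — Rw0w4 and Rw0w4 but not Rw4w4.
(e): fails — R02 and R00 but not R20.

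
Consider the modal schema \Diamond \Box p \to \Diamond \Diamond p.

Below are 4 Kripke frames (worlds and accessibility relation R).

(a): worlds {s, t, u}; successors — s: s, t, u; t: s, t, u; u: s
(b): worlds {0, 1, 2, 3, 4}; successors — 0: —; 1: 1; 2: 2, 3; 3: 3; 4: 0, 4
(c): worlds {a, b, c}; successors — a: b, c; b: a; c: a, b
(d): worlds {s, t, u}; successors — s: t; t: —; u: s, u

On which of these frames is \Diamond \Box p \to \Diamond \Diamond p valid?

The schema corresponds to a generalized confluence (Geach) condition: \forall x \forall y (xRy \to \exists w (yRw \wedge x R^2 w)).
(a): holds.
(b): fails — 4R0 but no w with 0Rw and 4R²w.
(c): holds.
(d): fails — sRt but no w with tRw and sR²w.
Valid on: (a), (c).

(a), (c)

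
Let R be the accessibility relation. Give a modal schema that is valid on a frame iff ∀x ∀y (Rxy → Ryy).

This is shift-reflexivity; the standard corresponding axiom is T□: □(□p → p).
Suppose □(□p→p) is valid. Take Rxy and set V(p)={w : Ryw}. Then at y, □p holds; since □(□p→p) at x, □p→p at y, so p at y, i.e. Ryy.

□(□p → p)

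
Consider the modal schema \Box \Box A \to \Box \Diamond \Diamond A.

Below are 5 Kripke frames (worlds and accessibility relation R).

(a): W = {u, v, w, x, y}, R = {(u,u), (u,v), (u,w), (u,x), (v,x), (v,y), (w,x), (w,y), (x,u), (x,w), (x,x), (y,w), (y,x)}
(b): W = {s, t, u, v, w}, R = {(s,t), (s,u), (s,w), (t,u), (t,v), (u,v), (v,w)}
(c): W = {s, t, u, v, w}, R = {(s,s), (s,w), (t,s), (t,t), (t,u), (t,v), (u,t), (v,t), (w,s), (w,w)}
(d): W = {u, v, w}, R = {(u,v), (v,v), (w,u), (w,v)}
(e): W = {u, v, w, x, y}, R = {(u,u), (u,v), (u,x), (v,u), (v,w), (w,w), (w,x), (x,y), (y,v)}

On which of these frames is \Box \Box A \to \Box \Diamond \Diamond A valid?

(a), (c), (d)

This is the axiom for a generalized confluence (Geach) condition; its first-order frame correspondent is \forall x \forall z (xRz \to \exists w (x R^2 w \wedge z R^2 w)).
(a): ✓.
(b): fails — sRu but no w* with sR²w* and uR²w*.
(c): ✓.
(d): ✓.
(e): fails — wRx but no t with wR²t and xR²t.
Valid on: (a), (c), (d).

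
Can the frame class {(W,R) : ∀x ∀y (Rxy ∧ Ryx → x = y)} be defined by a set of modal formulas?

Modal frame validity is preserved under surjective bounded morphisms.
The 4-cycle (worlds s,t,u,v with s→t→u→v→s) is antisymmetric. Sending even-indexed worlds to a and odd-indexed worlds to b is a surjective bounded morphism onto the two-world frame with a↔b, which is not antisymmetric.
Hence antisymmetry is not modally definable.

Not definable by any modal formula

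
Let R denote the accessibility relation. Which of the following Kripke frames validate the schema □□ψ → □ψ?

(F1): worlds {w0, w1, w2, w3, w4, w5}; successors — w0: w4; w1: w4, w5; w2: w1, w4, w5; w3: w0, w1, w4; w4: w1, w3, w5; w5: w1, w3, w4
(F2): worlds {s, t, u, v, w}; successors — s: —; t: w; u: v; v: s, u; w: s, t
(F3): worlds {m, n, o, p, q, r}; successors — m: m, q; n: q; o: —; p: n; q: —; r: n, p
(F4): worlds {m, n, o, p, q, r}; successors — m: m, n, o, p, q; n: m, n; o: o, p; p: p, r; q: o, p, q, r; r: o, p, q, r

(F4)

This is the axiom for density; its first-order frame correspondent is ∀x ∀y (Rxy → ∃z (Rxz ∧ Rzy)).
(F1): fails — Rw0w4 but no z with Rw0z and Rzw4.
(F2): fails — Ruv but no z with Ruz and Rzv.
(F3): fails — Rpn but no z with Rpz and Rzn.
(F4): satisfies the condition.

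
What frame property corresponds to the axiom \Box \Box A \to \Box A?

Suppose □□A→□A is valid. Take Rxy and set V(A)={w : xR²w}. Then □□A at x, so □A at x, so A at y, i.e. ∃z(Rxz∧Rzy).
The converse is a direct semantic check.
Frame condition: \forall x \forall y (Rxy \to \exists z (Rxz \wedge Rzy)).

density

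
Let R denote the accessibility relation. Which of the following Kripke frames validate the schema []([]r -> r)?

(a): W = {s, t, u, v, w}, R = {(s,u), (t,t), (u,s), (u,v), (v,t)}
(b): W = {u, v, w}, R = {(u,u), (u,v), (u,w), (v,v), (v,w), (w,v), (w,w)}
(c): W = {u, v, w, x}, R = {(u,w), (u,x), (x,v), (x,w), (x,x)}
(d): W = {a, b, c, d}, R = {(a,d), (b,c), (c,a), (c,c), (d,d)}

(b)

This is the axiom for shift-reflexivity; its first-order frame correspondent is forall x forall y (Rxy -> Ryy).
(a): fails — Ruv but not Rvv.
(b): ✓.
(c): fails — Rxw but not Rww.
(d): fails — Rca but not Raa.
Valid on: (b).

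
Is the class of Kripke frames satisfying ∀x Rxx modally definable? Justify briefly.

Yes: it is reflexivity, defined by the T schema □p → p.
Suppose □p→p is valid. At any x set V(p)={w : Rxw}. Then □p holds at x, so p holds at x, i.e. Rxx.

Definable; □p → p defines it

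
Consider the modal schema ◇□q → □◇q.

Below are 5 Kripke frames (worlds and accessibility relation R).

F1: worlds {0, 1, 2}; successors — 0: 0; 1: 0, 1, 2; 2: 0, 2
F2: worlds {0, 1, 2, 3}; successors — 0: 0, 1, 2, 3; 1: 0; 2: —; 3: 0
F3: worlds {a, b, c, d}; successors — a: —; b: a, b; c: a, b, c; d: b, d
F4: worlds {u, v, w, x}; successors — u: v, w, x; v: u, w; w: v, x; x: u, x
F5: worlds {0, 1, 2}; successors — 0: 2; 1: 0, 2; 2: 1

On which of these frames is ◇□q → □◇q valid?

F1

Frame correspondent (Sahlqvist): ∀x ∀y ∀z (Rxy ∧ Rxz → ∃w (Ryw ∧ Rzw)) — i.e. convergence.
F1: holds.
F2: fails — R00 and R02 but 0 and 2 have no common successor.
F3: fails — Rbb and Rba but b and a have no common successor.
F4: fails — Ruv and Ruw but v and w have no common successor.
F5: fails — R12 and R10 but 2 and 0 have no common successor.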